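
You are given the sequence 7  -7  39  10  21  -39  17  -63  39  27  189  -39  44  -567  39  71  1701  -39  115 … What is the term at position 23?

15309

The terms cycle through 3 interleaved subsequences.
Stream A: 7, 10, 17, 27, 44, 71, 115. Fibonacci-style (each term is the sum of the two before it).
Stream B: -7, 21, -63, 189, -567, 1701. Multiplying by -3 each time.
Stream C: 39, -39, 39, -39, 39, -39. The oscillation 39·(−1)^(n+1).
Term 23 comes from stream B (its 8th entry): 15309.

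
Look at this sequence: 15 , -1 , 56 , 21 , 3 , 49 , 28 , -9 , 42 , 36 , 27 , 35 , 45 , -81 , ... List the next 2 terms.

28, 55

Split by position mod 3 into 3 tracks.
Track A is 15, 21, 28, 36, 45, which is the triangular numbers T_5, T_6, ….
Track B is -1, 3, -9, 27, -81, which is multiplying by -3 each time.
Track C is 56, 49, 42, 35, which is arithmetic with common difference −7.
Term 15 comes from track C (its 5th entry): 28.
The 16th slot belongs to track A; its 6th term is 55.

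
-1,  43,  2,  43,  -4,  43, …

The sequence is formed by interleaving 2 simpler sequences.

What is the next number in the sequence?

8

The terms cycle through 2 interleaved subsequences.
Stream A is -1, 2, -4, which is a geometric progression (common ratio -2).
Stream B is 43, 43, 43, which is the constant sequence 43.
Term 7 comes from stream A (its 4th entry): 8.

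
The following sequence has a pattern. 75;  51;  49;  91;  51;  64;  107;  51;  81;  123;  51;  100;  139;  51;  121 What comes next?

Split by position mod 3 into 3 tracks.
Track A is 75, 91, 107, 123, 139, which is adding 16 each time.
Track B is 51, 51, 51, 51, 51, which is constant 51.
Track C is 49, 64, 81, 100, 121, which is consecutive squares n² from n = 7.
Position 16 falls in track A as its term 6, giving 155.

155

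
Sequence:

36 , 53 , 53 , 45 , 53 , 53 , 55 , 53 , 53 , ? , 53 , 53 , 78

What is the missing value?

66

Positions follow the repeating pattern ABB; grouping by letter gives 2 tracks.
Track A = 36, 45, 55, ?, 78: the triangular numbers T_8, T_9, ….
Track B = 53, 53, 53, 53, 53, 53, 53, 53: constant 53.
Track A's pattern makes the blank 66.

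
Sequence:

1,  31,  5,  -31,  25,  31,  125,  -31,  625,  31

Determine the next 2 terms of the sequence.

The terms cycle through 2 interleaved subsequences.
Track A = 1, 5, 25, 125, 625: geometric, ×5 each step.
Track B = 31, -31, 31, -31, 31: alternating ±31.
The 11th slot belongs to track A; its 6th term is 3125.
Position 12 → track B, term 6 = -31.

3125, -31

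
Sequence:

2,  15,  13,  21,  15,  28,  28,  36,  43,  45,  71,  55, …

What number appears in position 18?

Taking every 2nd term gives 2 separate tracks.
Subsequence A: 2, 13, 15, 28, 43, 71 — a Fibonacci-like recurrence a_n = a_{n-1} + a_{n-2}.
Subsequence B: 15, 21, 28, 36, 45, 55 — the triangular numbers T_5, T_6, ….
Position 18 → subsequence B, term 9 = 91.

91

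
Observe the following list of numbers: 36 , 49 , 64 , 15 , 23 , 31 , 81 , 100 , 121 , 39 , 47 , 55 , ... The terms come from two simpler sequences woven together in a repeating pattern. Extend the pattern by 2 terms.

The slot pattern repeats as AAABBB (period 6), so there are 2 interleaved tracks.
Track A = 36, 49, 64, 81, 100, 121: the squares 6², 7², 8², ….
Track B = 15, 23, 31, 39, 47, 55: linear: a_n = 7 + 8·n.
Position 13 falls in track A as its term 7, giving 144.
The 14th slot belongs to track A; its 8th term is 169.

144, 169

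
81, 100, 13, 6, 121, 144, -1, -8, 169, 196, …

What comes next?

-15

Positions follow the repeating pattern AABB; grouping by letter gives 2 tracks.
Track A is 81, 100, 121, 144, 169, 196, which is the squares 9², 10², 11², ….
Track B is 13, 6, -1, -8, which is arithmetic, step −7.
Position 11 → track B, term 5 = -15.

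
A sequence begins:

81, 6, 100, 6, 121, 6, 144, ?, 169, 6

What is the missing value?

Taking every 2nd term gives 2 separate tracks.
Subsequence A is 81, 100, 121, 144, 169, which is consecutive squares n² from n = 9.
Subsequence B is 6, 6, 6, ?, 6, which is constant 6.
So the missing entry in subsequence B is 6.

6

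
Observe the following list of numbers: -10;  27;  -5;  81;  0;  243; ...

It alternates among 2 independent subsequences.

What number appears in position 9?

Taking every 2nd term gives 2 separate tracks.
Track A = -10, -5, 0: adding 5 each time.
Track B = 27, 81, 243: successive powers of 3.
Term 9 comes from track A (its 5th entry): 10.

10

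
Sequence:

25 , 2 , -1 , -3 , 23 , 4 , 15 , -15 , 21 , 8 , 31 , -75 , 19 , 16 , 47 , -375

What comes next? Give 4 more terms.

Split by position mod 4: positions 1, 5, 9, … form one track, and each other residue class forms its own.
Stream A: 25, 23, 21, 19 (arithmetic, step −2).
Stream B: 2, 4, 8, 16 (powers of 2).
Stream C: -1, 15, 31, 47 (arithmetic, step +16).
Stream D: -3, -15, -75, -375 (geometric, ×5 each step).
Position 17 → stream A, term 5 = 17.
Position 18 falls in stream B as its term 5, giving 32.
Term 19 comes from stream C (its 5th entry): 63.
Position 20 falls in stream D as its term 5, giving -1875.

17, 32, 63, -1875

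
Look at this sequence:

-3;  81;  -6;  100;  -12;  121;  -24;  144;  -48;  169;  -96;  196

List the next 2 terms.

Odd-indexed and even-indexed terms follow separate rules.
Track A: -3, -6, -12, -24, -48, -96 — geometric with ratio 2.
Track B: 81, 100, 121, 144, 169, 196 — the squares 9², 10², 11², ….
The 13th slot belongs to track A; its 7th term is -192.
The 14th slot belongs to track B; its 7th term is 225.

-192, 225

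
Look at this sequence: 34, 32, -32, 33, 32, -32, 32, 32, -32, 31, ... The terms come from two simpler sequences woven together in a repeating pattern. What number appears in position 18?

Positions follow the repeating pattern ABB; grouping by letter gives 2 tracks.
Track A: 34, 33, 32, 31 (linear: a_n = 35 − n).
Track B: 32, -32, 32, -32, 32, -32 (the oscillation 32·(−1)^(n+1)).
Position 18 falls in track B as its term 12, giving -32.

-32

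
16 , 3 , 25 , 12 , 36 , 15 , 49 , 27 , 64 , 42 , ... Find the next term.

81

Positions 1, 3, 5, … form one subsequence and positions 2, 4, 6, … form another.
Stream A: 16, 25, 36, 49, 64. The squares 4², 5², 6², ….
Stream B: 3, 12, 15, 27, 42. A Fibonacci-like recurrence a_n = a_{n-1} + a_{n-2}.
Position 11 falls in stream A as its term 6, giving 81.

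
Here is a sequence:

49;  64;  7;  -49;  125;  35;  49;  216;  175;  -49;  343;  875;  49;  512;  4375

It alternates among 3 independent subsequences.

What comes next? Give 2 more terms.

-49, 729

The terms cycle through 3 interleaved subsequences.
Stream A = 49, -49, 49, -49, 49: oscillating between 49 and -49.
Stream B = 64, 125, 216, 343, 512: consecutive cubes n³ from n = 4.
Stream C = 7, 35, 175, 875, 4375: a geometric progression (common ratio 5).
Position 16 → stream A, term 6 = -49.
Position 17 falls in stream B as its term 6, giving 729.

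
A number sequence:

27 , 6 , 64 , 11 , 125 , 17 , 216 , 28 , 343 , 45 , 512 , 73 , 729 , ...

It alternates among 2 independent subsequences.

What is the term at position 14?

Odd-indexed and even-indexed terms follow separate rules.
Track A: 27, 64, 125, 216, 343, 512, 729 — perfect cubes starting at 3³.
Track B: 6, 11, 17, 28, 45, 73 — each term equals the sum of the previous two.
Position 14 → track B, term 7 = 118.

118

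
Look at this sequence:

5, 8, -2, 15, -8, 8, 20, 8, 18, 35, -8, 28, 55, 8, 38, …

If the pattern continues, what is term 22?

235

Read the sequence 3 terms at a time; column i is its own pattern.
Subsequence A is 5, 15, 20, 35, 55, which is a Fibonacci-like recurrence a_n = a_{n-1} + a_{n-2}.
Subsequence B is 8, -8, 8, -8, 8, which is oscillating between 8 and -8.
Subsequence C is -2, 8, 18, 28, 38, which is linear: a_n = -12 + 10·n.
The 22nd slot belongs to subsequence A; its 8th term is 235.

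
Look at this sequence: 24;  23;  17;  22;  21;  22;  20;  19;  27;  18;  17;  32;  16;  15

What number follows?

Reading positions in blocks of 3 reveals the pattern AAB — 2 tracks woven together.
Track A: 24, 23, 22, 21, 20, 19, 18, 17, 16, 15 — linear: a_n = 25 − n.
Track B: 17, 22, 27, 32 — linear: a_n = 12 + 5·n.
The 15th slot belongs to track B; its 5th term is 37.

37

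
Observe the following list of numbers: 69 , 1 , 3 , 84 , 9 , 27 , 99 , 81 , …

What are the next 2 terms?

243, 114

Positions follow the repeating pattern ABB; grouping by letter gives 2 tracks.
Track A is 69, 84, 99, which is arithmetic, step +15.
Track B is 1, 3, 9, 27, 81, which is successive powers of 3.
Position 9 falls in track B as its term 6, giving 243.
Term 10 comes from track A (its 4th entry): 114.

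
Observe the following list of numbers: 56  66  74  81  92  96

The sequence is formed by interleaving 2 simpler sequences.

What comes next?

Split by position mod 2 into 2 tracks.
Track A: 56, 74, 92 — adding 18 each time.
Track B: 66, 81, 96 — arithmetic, step +15.
The 7th slot belongs to track A; its 4th term is 110.

110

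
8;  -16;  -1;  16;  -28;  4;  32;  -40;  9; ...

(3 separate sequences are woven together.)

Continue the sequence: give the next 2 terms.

64, -52

Taking every 3rd term gives 3 separate tracks.
Track A: 8, 16, 32 (successive powers of 2).
Track B: -16, -28, -40 (arithmetic, step −12).
Track C: -1, 4, 9 (arithmetic, step +5).
Position 10 falls in track A as its term 4, giving 64.
Position 11 → track B, term 4 = -52.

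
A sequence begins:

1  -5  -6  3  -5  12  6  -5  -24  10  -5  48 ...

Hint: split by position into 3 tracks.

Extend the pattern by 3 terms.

15, -5, -96

Split by position mod 3 into 3 tracks.
Track A = 1, 3, 6, 10: triangular numbers starting at T_1.
Track B = -5, -5, -5, -5: always -5.
Track C = -6, 12, -24, 48: geometric with ratio -2.
Position 13 → track A, term 5 = 15.
The 14th slot belongs to track B; its 5th term is -5.
Position 15 → track C, term 5 = -96.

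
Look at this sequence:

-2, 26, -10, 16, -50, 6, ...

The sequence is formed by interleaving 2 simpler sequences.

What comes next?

-250

Split by position mod 2 into 2 tracks.
Subsequence A: -2, -10, -50. Multiplying by 5 each time.
Subsequence B: 26, 16, 6. Arithmetic, step −10.
The 7th slot belongs to subsequence A; its 4th term is -250.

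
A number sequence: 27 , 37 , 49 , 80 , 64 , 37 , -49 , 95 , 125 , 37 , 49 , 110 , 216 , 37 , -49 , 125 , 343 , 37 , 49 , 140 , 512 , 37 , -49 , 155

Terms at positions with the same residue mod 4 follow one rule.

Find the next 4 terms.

The terms cycle through 4 interleaved subsequences.
Subsequence A: 27, 64, 125, 216, 343, 512. The cubes 3³, 4³, 5³, ….
Subsequence B: 37, 37, 37, 37, 37, 37. Always 37.
Subsequence C: 49, -49, 49, -49, 49, -49. The oscillation 49·(−1)^(n+1).
Subsequence D: 80, 95, 110, 125, 140, 155. Arithmetic with common difference +15.
Term 25 comes from subsequence A (its 7th entry): 729.
Position 26 falls in subsequence B as its term 7, giving 37.
Position 27 falls in subsequence C as its term 7, giving 49.
Term 28 comes from subsequence D (its 7th entry): 170.

729, 37, 49, 170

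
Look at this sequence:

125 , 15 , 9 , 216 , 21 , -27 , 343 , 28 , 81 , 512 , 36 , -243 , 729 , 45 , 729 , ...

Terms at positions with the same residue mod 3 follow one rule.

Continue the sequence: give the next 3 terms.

The terms cycle through 3 interleaved subsequences.
Track A: 125, 216, 343, 512, 729. Perfect cubes starting at 5³.
Track B: 15, 21, 28, 36, 45. The triangular numbers T_5, T_6, ….
Track C: 9, -27, 81, -243, 729. A geometric progression (common ratio -3).
Position 16 → track A, term 6 = 1000.
The 17th slot belongs to track B; its 6th term is 55.
Position 18 falls in track C as its term 6, giving -2187.

1000, 55, -2187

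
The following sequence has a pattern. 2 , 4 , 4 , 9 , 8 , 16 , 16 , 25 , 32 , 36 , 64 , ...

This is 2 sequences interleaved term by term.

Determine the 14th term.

The terms cycle through 2 interleaved subsequences.
Track A: 2, 4, 8, 16, 32, 64 (powers 2^1, 2^2, 2^3, …).
Track B: 4, 9, 16, 25, 36 (perfect squares starting at 2²).
Position 14 falls in track B as its term 7, giving 64.

64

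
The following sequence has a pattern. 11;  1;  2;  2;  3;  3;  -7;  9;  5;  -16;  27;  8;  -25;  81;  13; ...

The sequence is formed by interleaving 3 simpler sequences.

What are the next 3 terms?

Split by position mod 3 into 3 tracks.
Track A: 11, 2, -7, -16, -25 — linear: a_n = 20 − 9·n.
Track B: 1, 3, 9, 27, 81 — powers 3^0, 3^1, 3^2, ….
Track C: 2, 3, 5, 8, 13 — Fibonacci-style (each term is the sum of the two before it).
Position 16 → track A, term 6 = -34.
Position 17 → track B, term 6 = 243.
Position 18 falls in track C as its term 6, giving 21.

-34, 243, 21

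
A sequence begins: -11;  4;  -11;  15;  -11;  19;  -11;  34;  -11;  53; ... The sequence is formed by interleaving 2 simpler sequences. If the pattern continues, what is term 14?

140

Split by position mod 2 into 2 tracks.
Stream A: -11, -11, -11, -11, -11 — constant -11.
Stream B: 4, 15, 19, 34, 53 — a Fibonacci-like recurrence a_n = a_{n-1} + a_{n-2}.
Position 14 → stream B, term 7 = 140.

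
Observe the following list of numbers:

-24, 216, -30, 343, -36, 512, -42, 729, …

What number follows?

-48

Taking every 2nd term gives 2 separate tracks.
Track A: -24, -30, -36, -42 — linear: a_n = -18 − 6·n.
Track B: 216, 343, 512, 729 — the cubes 6³, 7³, 8³, ….
Position 9 falls in track A as its term 5, giving -48.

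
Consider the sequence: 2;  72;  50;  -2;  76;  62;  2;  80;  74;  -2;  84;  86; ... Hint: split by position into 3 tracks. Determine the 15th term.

Taking every 3rd term gives 3 separate tracks.
Track A is 2, -2, 2, -2, which is oscillating between 2 and -2.
Track B is 72, 76, 80, 84, which is arithmetic with common difference +4.
Track C is 50, 62, 74, 86, which is arithmetic with common difference +12.
Position 15 → track C, term 5 = 98.

98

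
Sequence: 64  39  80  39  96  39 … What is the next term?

Positions 1, 3, 5, … form one subsequence and positions 2, 4, 6, … form another.
Track A is 64, 80, 96, which is arithmetic, step +16.
Track B is 39, 39, 39, which is constant 39.
The 7th slot belongs to track A; its 4th term is 112.

112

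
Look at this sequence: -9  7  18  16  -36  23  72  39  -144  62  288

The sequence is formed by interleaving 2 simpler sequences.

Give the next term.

Taking every 2nd term gives 2 separate tracks.
Subsequence A: -9, 18, -36, 72, -144, 288 (a geometric progression (common ratio -2)).
Subsequence B: 7, 16, 23, 39, 62 (each term equals the sum of the previous two).
Term 12 comes from subsequence B (its 6th entry): 101.

101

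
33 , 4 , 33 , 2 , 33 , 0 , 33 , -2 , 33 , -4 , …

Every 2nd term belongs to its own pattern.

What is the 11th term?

33

Split by position mod 2 into 2 tracks.
Track A: 33, 33, 33, 33, 33 (the constant sequence 33).
Track B: 4, 2, 0, -2, -4 (subtracting 2 each time).
Position 11 falls in track A as its term 6, giving 33.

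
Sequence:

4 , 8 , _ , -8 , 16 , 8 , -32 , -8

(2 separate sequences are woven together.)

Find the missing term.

-8

The terms cycle through 2 interleaved subsequences.
Stream A: 4, ?, 16, -32 — a geometric progression (common ratio -2).
Stream B: 8, -8, 8, -8 — oscillating between 8 and -8.
The gap is stream A's term 2; the rule gives -8.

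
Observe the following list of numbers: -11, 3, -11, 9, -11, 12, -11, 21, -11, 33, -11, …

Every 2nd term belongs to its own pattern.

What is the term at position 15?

-11

Split by position mod 2 into 2 tracks.
Track A = -11, -11, -11, -11, -11, -11: always -11.
Track B = 3, 9, 12, 21, 33: each term equals the sum of the previous two.
Term 15 comes from track A (its 8th entry): -11.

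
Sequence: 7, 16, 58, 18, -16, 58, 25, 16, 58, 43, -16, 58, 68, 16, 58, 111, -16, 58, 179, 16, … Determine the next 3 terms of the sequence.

Split by position mod 3 into 3 tracks.
Subsequence A: 7, 18, 25, 43, 68, 111, 179 — Fibonacci-style (each term is the sum of the two before it).
Subsequence B: 16, -16, 16, -16, 16, -16, 16 — oscillating between 16 and -16.
Subsequence C: 58, 58, 58, 58, 58, 58 — constant 58.
Term 21 comes from subsequence C (its 7th entry): 58.
Term 22 comes from subsequence A (its 8th entry): 290.
Position 23 falls in subsequence B as its term 8, giving -16.

58, 290, -16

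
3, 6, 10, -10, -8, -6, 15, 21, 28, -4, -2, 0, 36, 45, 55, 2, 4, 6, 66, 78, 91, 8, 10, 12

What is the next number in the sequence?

The slot pattern repeats as AAABBB (period 6), so there are 2 interleaved tracks.
Stream A: 3, 6, 10, 15, 21, 28, 36, 45, 55, 66, 78, 91 (triangular numbers n(n+1)/2 for n = 2, 3, …).
Stream B: -10, -8, -6, -4, -2, 0, 2, 4, 6, 8, 10, 12 (arithmetic with common difference +2).
Position 25 falls in stream A as its term 13, giving 105.

105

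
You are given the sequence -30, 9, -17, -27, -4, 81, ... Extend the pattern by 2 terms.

Taking every 2nd term gives 2 separate tracks.
Subsequence A: -30, -17, -4 — adding 13 each time.
Subsequence B: 9, -27, 81 — geometric with ratio -3.
Term 7 comes from subsequence A (its 4th entry): 9.
Term 8 comes from subsequence B (its 4th entry): -243.

9, -243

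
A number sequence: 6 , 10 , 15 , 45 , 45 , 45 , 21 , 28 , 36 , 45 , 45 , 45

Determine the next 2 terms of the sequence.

45, 55

Reading positions in blocks of 6 reveals the pattern AAABBB — 2 tracks woven together.
Track A is 6, 10, 15, 21, 28, 36, which is triangular numbers n(n+1)/2 for n = 3, 4, ….
Track B is 45, 45, 45, 45, 45, 45, which is always 45.
Term 13 comes from track A (its 7th entry): 45.
Term 14 comes from track A (its 8th entry): 55.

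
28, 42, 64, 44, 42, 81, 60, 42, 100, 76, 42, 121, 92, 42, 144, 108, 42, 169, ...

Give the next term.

124

Read the sequence 3 terms at a time; column i is its own pattern.
Stream A is 28, 44, 60, 76, 92, 108, which is arithmetic, step +16.
Stream B is 42, 42, 42, 42, 42, 42, which is always 42.
Stream C is 64, 81, 100, 121, 144, 169, which is consecutive squares n² from n = 8.
The 19th slot belongs to stream A; its 7th term is 124.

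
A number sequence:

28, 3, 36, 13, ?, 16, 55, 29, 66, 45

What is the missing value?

Taking every 2nd term gives 2 separate tracks.
Track A: 28, 36, ?, 55, 66 — triangular numbers starting at T_7.
Track B: 3, 13, 16, 29, 45 — a Fibonacci-like recurrence a_n = a_{n-1} + a_{n-2}.
The gap is track A's term 3; the rule gives 45.

45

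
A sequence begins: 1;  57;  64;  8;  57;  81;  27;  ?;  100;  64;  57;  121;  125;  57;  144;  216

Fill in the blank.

57

Taking every 3rd term gives 3 separate tracks.
Track A = 1, 8, 27, 64, 125, 216: consecutive cubes n³ from n = 1.
Track B = 57, 57, ?, 57, 57: always 57.
Track C = 64, 81, 100, 121, 144: perfect squares starting at 8².
So the missing entry in track B is 57.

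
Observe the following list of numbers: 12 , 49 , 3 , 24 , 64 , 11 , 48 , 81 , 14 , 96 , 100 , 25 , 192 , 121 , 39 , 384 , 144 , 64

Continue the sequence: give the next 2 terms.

768, 169

Taking every 3rd term gives 3 separate tracks.
Track A: 12, 24, 48, 96, 192, 384 (geometric, ×2 each step).
Track B: 49, 64, 81, 100, 121, 144 (perfect squares starting at 7²).
Track C: 3, 11, 14, 25, 39, 64 (Fibonacci-style (each term is the sum of the two before it)).
Position 19 → track A, term 7 = 768.
Term 20 comes from track B (its 7th entry): 169.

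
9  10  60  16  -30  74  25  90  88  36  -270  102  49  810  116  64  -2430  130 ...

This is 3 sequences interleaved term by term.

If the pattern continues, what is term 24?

Taking every 3rd term gives 3 separate tracks.
Track A: 9, 16, 25, 36, 49, 64 — perfect squares starting at 3².
Track B: 10, -30, 90, -270, 810, -2430 — geometric, ×-3 each step.
Track C: 60, 74, 88, 102, 116, 130 — adding 14 each time.
Position 24 → track C, term 8 = 158.

158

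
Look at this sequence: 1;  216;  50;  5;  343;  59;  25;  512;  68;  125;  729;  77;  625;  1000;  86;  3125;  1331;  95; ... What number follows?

Split by position mod 3 into 3 tracks.
Track A: 1, 5, 25, 125, 625, 3125 (successive powers of 5).
Track B: 216, 343, 512, 729, 1000, 1331 (the cubes 6³, 7³, 8³, …).
Track C: 50, 59, 68, 77, 86, 95 (arithmetic, step +9).
Position 19 falls in track A as its term 7, giving 15625.

15625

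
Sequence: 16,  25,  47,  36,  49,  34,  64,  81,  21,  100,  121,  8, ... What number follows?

144

Reading positions in blocks of 3 reveals the pattern AAB — 2 tracks woven together.
Stream A: 16, 25, 36, 49, 64, 81, 100, 121. Perfect squares starting at 4².
Stream B: 47, 34, 21, 8. Arithmetic with common difference −13.
The 13th slot belongs to stream A; its 9th term is 144.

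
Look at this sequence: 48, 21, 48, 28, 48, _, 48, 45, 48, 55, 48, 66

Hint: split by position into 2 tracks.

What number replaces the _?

Taking every 2nd term gives 2 separate tracks.
Subsequence A: 48, 48, 48, 48, 48, 48 — constant 48.
Subsequence B: 21, 28, ?, 45, 55, 66 — triangular numbers n(n+1)/2 for n = 6, 7, ….
Subsequence B's pattern makes the blank 36.

36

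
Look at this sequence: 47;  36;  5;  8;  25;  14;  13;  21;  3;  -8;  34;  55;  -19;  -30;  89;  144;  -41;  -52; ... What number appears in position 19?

Positions follow the repeating pattern AABB; grouping by letter gives 2 tracks.
Subsequence A = 47, 36, 25, 14, 3, -8, -19, -30, -41, -52: linear: a_n = 58 − 11·n.
Subsequence B = 5, 8, 13, 21, 34, 55, 89, 144: Fibonacci-style (each term is the sum of the two before it).
The 19th slot belongs to subsequence B; its 9th term is 233.

233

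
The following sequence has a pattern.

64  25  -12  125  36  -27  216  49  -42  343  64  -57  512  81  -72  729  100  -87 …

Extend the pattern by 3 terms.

Split by position mod 3: positions 1, 4, 7, … form one track, and each other residue class forms its own.
Track A: 64, 125, 216, 343, 512, 729. The cubes 4³, 5³, 6³, ….
Track B: 25, 36, 49, 64, 81, 100. Perfect squares starting at 5².
Track C: -12, -27, -42, -57, -72, -87. Subtracting 15 each time.
The 19th slot belongs to track A; its 7th term is 1000.
Term 20 comes from track B (its 7th entry): 121.
Position 21 falls in track C as its term 7, giving -102.

1000, 121, -102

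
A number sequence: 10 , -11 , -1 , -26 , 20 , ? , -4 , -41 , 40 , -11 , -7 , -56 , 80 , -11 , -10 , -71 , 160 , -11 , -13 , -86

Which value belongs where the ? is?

-11

The terms cycle through 4 interleaved subsequences.
Track A: 10, 20, 40, 80, 160. Geometric, ×2 each step.
Track B: -11, ?, -11, -11, -11. The constant sequence -11.
Track C: -1, -4, -7, -10, -13. Arithmetic with common difference −3.
Track D: -26, -41, -56, -71, -86. Subtracting 15 each time.
Filling track B at index 2 by its rule yields -11.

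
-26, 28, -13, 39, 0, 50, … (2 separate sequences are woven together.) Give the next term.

The terms cycle through 2 interleaved subsequences.
Track A: -26, -13, 0. Adding 13 each time.
Track B: 28, 39, 50. Arithmetic, step +11.
Term 7 comes from track A (its 4th entry): 13.

13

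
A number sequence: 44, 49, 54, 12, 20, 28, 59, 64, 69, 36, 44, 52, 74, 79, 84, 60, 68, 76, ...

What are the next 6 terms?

The slot pattern repeats as AAABBB (period 6), so there are 2 interleaved tracks.
Track A is 44, 49, 54, 59, 64, 69, 74, 79, 84, which is adding 5 each time.
Track B is 12, 20, 28, 36, 44, 52, 60, 68, 76, which is arithmetic, step +8.
Position 19 falls in track A as its term 10, giving 89.
The 20th slot belongs to track A; its 11th term is 94.
The 21st slot belongs to track A; its 12th term is 99.
Position 22 falls in track B as its term 10, giving 84.
Term 23 comes from track B (its 11th entry): 92.
The 24th slot belongs to track B; its 12th term is 100.

89, 94, 99, 84, 92, 100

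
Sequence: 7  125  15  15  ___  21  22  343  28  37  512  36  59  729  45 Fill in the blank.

Split by position mod 3: positions 1, 4, 7, … form one track, and each other residue class forms its own.
Track A: 7, 15, 22, 37, 59 — a Fibonacci-like recurrence a_n = a_{n-1} + a_{n-2}.
Track B: 125, ?, 343, 512, 729 — consecutive cubes n³ from n = 5.
Track C: 15, 21, 28, 36, 45 — the triangular numbers T_5, T_6, ….
Filling track B at index 2 by its rule yields 216.

216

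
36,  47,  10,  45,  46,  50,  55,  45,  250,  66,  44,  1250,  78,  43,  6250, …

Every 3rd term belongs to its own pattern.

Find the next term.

91

Split by position mod 3: positions 1, 4, 7, … form one track, and each other residue class forms its own.
Subsequence A: 36, 45, 55, 66, 78. Triangular numbers n(n+1)/2 for n = 8, 9, ….
Subsequence B: 47, 46, 45, 44, 43. Subtracting 1 each time.
Subsequence C: 10, 50, 250, 1250, 6250. A geometric progression (common ratio 5).
Position 16 → subsequence A, term 6 = 91.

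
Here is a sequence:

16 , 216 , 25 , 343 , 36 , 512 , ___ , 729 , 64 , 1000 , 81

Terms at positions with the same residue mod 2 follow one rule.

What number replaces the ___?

The terms cycle through 2 interleaved subsequences.
Subsequence A = 16, 25, 36, ?, 64, 81: the squares 4², 5², 6², ….
Subsequence B = 216, 343, 512, 729, 1000: perfect cubes starting at 6³.
Subsequence A's pattern makes the blank 49.

49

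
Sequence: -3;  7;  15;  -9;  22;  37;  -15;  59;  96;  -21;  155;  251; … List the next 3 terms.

-27, 406, 657

Reading positions in blocks of 3 reveals the pattern ABB — 2 tracks woven together.
Track A: -3, -9, -15, -21. Subtracting 6 each time.
Track B: 7, 15, 22, 37, 59, 96, 155, 251. Fibonacci-style (each term is the sum of the two before it).
Term 13 comes from track A (its 5th entry): -27.
Term 14 comes from track B (its 9th entry): 406.
Position 15 → track B, term 10 = 657.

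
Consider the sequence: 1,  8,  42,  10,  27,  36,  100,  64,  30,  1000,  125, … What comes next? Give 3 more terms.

Read the sequence 3 terms at a time; column i is its own pattern.
Track A = 1, 10, 100, 1000: powers 10^0, 10^1, 10^2, ….
Track B = 8, 27, 64, 125: consecutive cubes n³ from n = 2.
Track C = 42, 36, 30: linear: a_n = 48 − 6·n.
Term 12 comes from track C (its 4th entry): 24.
Position 13 → track A, term 5 = 10000.
The 14th slot belongs to track B; its 5th term is 216.

24, 10000, 216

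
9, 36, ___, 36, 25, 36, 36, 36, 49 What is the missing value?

Odd-indexed and even-indexed terms follow separate rules.
Track A: 9, ?, 25, 36, 49 (perfect squares starting at 3²).
Track B: 36, 36, 36, 36 (constant 36).
Track A's pattern makes the blank 16.

16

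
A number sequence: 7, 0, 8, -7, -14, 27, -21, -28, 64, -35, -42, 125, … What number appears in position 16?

-63

The slot pattern repeats as AAB (period 3), so there are 2 interleaved tracks.
Track A = 7, 0, -7, -14, -21, -28, -35, -42: arithmetic, step −7.
Track B = 8, 27, 64, 125: the cubes 2³, 3³, 4³, ….
Position 16 falls in track A as its term 11, giving -63.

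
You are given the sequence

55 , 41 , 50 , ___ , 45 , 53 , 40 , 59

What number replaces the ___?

47

Odd-indexed and even-indexed terms follow separate rules.
Subsequence A: 55, 50, 45, 40. Linear: a_n = 60 − 5·n.
Subsequence B: 41, ?, 53, 59. Adding 6 each time.
Subsequence B's pattern makes the blank 47.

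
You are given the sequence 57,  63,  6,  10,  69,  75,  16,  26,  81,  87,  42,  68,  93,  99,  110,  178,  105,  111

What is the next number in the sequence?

Positions follow the repeating pattern AABB; grouping by letter gives 2 tracks.
Track A: 57, 63, 69, 75, 81, 87, 93, 99, 105, 111. Arithmetic with common difference +6.
Track B: 6, 10, 16, 26, 42, 68, 110, 178. A Fibonacci-like recurrence a_n = a_{n-1} + a_{n-2}.
Position 19 falls in track B as its term 9, giving 288.

288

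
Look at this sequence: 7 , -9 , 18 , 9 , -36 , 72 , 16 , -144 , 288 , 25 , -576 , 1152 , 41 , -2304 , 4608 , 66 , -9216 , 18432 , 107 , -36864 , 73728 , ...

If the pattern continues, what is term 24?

The slot pattern repeats as ABB (period 3), so there are 2 interleaved tracks.
Stream A: 7, 9, 16, 25, 41, 66, 107 (each term equals the sum of the previous two).
Stream B: -9, 18, -36, 72, -144, 288, -576, 1152, -2304, 4608, -9216, 18432, -36864, 73728 (a geometric progression (common ratio -2)).
Position 24 falls in stream B as its term 16, giving 294912.

294912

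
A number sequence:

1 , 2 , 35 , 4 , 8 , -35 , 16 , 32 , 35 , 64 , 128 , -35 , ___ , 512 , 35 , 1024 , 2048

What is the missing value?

Positions follow the repeating pattern AAB; grouping by letter gives 2 tracks.
Track A is 1, 2, 4, 8, 16, 32, 64, 128, ?, 512, 1024, 2048, which is powers of 2.
Track B is 35, -35, 35, -35, 35, which is the oscillation 35·(−1)^(n+1).
So the missing entry in track A is 256.

256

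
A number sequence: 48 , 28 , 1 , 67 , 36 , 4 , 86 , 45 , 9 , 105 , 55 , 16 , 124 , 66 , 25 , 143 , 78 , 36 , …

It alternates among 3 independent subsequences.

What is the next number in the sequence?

162

Taking every 3rd term gives 3 separate tracks.
Track A = 48, 67, 86, 105, 124, 143: linear: a_n = 29 + 19·n.
Track B = 28, 36, 45, 55, 66, 78: the triangular numbers T_7, T_8, ….
Track C = 1, 4, 9, 16, 25, 36: consecutive squares n² from n = 1.
Position 19 falls in track A as its term 7, giving 162.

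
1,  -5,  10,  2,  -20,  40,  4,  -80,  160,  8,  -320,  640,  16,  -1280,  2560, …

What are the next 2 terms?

The slot pattern repeats as ABB (period 3), so there are 2 interleaved tracks.
Stream A is 1, 2, 4, 8, 16, which is powers 2^0, 2^1, 2^2, ….
Stream B is -5, 10, -20, 40, -80, 160, -320, 640, -1280, 2560, which is geometric, ×-2 each step.
Term 16 comes from stream A (its 6th entry): 32.
The 17th slot belongs to stream B; its 11th term is -5120.

32, -5120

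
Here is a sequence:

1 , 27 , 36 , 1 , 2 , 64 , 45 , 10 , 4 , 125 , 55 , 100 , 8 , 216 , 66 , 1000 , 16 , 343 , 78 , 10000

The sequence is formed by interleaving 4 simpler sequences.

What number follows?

Split by position mod 4 into 4 tracks.
Subsequence A = 1, 2, 4, 8, 16: successive powers of 2.
Subsequence B = 27, 64, 125, 216, 343: consecutive cubes n³ from n = 3.
Subsequence C = 36, 45, 55, 66, 78: the triangular numbers T_8, T_9, ….
Subsequence D = 1, 10, 100, 1000, 10000: geometric, ×10 each step.
Position 21 → subsequence A, term 6 = 32.

32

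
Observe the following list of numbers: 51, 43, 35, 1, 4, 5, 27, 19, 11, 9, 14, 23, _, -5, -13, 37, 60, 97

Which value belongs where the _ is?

Positions follow the repeating pattern AAABBB; grouping by letter gives 2 tracks.
Track A: 51, 43, 35, 27, 19, 11, ?, -5, -13 (linear: a_n = 59 − 8·n).
Track B: 1, 4, 5, 9, 14, 23, 37, 60, 97 (each term equals the sum of the previous two).
So the missing entry in track A is 3.

3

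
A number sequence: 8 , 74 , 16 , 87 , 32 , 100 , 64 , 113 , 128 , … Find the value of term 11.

Positions 1, 3, 5, … form one subsequence and positions 2, 4, 6, … form another.
Stream A: 8, 16, 32, 64, 128 — geometric, ×2 each step.
Stream B: 74, 87, 100, 113 — arithmetic with common difference +13.
Position 11 falls in stream A as its term 6, giving 256.

256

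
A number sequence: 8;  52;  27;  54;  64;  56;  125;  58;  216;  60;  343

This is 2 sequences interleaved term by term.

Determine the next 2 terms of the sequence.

62, 512

Taking every 2nd term gives 2 separate tracks.
Track A: 8, 27, 64, 125, 216, 343. The cubes 2³, 3³, 4³, ….
Track B: 52, 54, 56, 58, 60. Arithmetic with common difference +2.
Position 12 → track B, term 6 = 62.
Position 13 → track A, term 7 = 512.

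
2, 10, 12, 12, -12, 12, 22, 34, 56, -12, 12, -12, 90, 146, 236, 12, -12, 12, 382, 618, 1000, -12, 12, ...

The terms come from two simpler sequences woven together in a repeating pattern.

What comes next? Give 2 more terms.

Positions follow the repeating pattern AAABBB; grouping by letter gives 2 tracks.
Track A is 2, 10, 12, 22, 34, 56, 90, 146, 236, 382, 618, 1000, which is Fibonacci-style (each term is the sum of the two before it).
Track B is 12, -12, 12, -12, 12, -12, 12, -12, 12, -12, 12, which is oscillating between 12 and -12.
Term 24 comes from track B (its 12th entry): -12.
Term 25 comes from track A (its 13th entry): 1618.

-12, 1618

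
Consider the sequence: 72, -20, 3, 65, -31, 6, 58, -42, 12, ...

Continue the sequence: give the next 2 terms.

51, -53

Read the sequence 3 terms at a time; column i is its own pattern.
Subsequence A: 72, 65, 58 — linear: a_n = 79 − 7·n.
Subsequence B: -20, -31, -42 — arithmetic with common difference −11.
Subsequence C: 3, 6, 12 — geometric with ratio 2.
The 10th slot belongs to subsequence A; its 4th term is 51.
Position 11 falls in subsequence B as its term 4, giving -53.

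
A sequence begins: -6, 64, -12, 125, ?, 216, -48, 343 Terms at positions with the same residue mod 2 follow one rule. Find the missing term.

-24

Positions 1, 3, 5, … form one subsequence and positions 2, 4, 6, … form another.
Subsequence A: -6, -12, ?, -48 — geometric, ×2 each step.
Subsequence B: 64, 125, 216, 343 — perfect cubes starting at 4³.
Filling subsequence A at index 3 by its rule yields -24.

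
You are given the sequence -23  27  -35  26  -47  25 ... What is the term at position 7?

Odd-indexed and even-indexed terms follow separate rules.
Subsequence A is -23, -35, -47, which is arithmetic, step −12.
Subsequence B is 27, 26, 25, which is arithmetic, step −1.
The 7th slot belongs to subsequence A; its 4th term is -59.

-59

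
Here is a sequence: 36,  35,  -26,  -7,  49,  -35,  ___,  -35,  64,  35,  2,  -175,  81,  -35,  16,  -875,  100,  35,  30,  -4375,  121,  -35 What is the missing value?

-12

Read the sequence 4 terms at a time; column i is its own pattern.
Subsequence A: 36, 49, 64, 81, 100, 121 (the squares 6², 7², 8², …).
Subsequence B: 35, -35, 35, -35, 35, -35 (the oscillation 35·(−1)^(n+1)).
Subsequence C: -26, ?, 2, 16, 30 (arithmetic with common difference +14).
Subsequence D: -7, -35, -175, -875, -4375 (multiplying by 5 each time).
So the missing entry in subsequence C is -12.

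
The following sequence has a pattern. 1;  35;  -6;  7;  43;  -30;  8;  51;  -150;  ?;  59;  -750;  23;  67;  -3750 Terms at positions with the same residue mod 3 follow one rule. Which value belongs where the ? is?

15

Split by position mod 3 into 3 tracks.
Track A = 1, 7, 8, ?, 23: Fibonacci-style (each term is the sum of the two before it).
Track B = 35, 43, 51, 59, 67: arithmetic, step +8.
Track C = -6, -30, -150, -750, -3750: multiplying by 5 each time.
So the missing entry in track A is 15.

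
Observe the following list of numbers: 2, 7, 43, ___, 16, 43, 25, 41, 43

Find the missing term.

The slot pattern repeats as AAB (period 3), so there are 2 interleaved tracks.
Stream A: 2, 7, ?, 16, 25, 41. A Fibonacci-like recurrence a_n = a_{n-1} + a_{n-2}.
Stream B: 43, 43, 43. The constant sequence 43.
The gap is stream A's term 3; the rule gives 9.

9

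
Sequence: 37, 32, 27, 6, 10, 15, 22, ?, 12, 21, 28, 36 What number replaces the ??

The slot pattern repeats as AAABBB (period 6), so there are 2 interleaved tracks.
Subsequence A: 37, 32, 27, 22, ?, 12. Subtracting 5 each time.
Subsequence B: 6, 10, 15, 21, 28, 36. The triangular numbers T_3, T_4, ….
The gap is subsequence A's term 5; the rule gives 17.

17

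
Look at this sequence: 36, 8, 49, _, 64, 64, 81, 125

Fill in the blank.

27

The terms cycle through 2 interleaved subsequences.
Track A: 36, 49, 64, 81 (consecutive squares n² from n = 6).
Track B: 8, ?, 64, 125 (the cubes 2³, 3³, 4³, …).
Track B's pattern makes the blank 27.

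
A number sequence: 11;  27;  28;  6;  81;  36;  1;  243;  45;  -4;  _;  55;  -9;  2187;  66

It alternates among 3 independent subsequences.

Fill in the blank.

729

Split by position mod 3: positions 1, 4, 7, … form one track, and each other residue class forms its own.
Track A = 11, 6, 1, -4, -9: subtracting 5 each time.
Track B = 27, 81, 243, ?, 2187: powers 3^3, 3^4, 3^5, ….
Track C = 28, 36, 45, 55, 66: triangular numbers n(n+1)/2 for n = 7, 8, ….
So the missing entry in track B is 729.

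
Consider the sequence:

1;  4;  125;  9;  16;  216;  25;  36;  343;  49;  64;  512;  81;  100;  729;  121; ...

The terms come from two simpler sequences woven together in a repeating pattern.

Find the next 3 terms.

144, 1000, 169

The slot pattern repeats as AAB (period 3), so there are 2 interleaved tracks.
Track A is 1, 4, 9, 16, 25, 36, 49, 64, 81, 100, 121, which is consecutive squares n² from n = 1.
Track B is 125, 216, 343, 512, 729, which is perfect cubes starting at 5³.
Position 17 → track A, term 12 = 144.
The 18th slot belongs to track B; its 6th term is 1000.
Position 19 → track A, term 13 = 169.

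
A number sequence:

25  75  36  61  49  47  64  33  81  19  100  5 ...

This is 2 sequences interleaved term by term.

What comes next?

121

Split by position mod 2 into 2 tracks.
Stream A: 25, 36, 49, 64, 81, 100 (consecutive squares n² from n = 5).
Stream B: 75, 61, 47, 33, 19, 5 (arithmetic with common difference −14).
Term 13 comes from stream A (its 7th entry): 121.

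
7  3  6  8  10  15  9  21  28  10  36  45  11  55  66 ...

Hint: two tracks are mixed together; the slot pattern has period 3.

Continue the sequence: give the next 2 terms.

Reading positions in blocks of 3 reveals the pattern ABB — 2 tracks woven together.
Track A: 7, 8, 9, 10, 11 — arithmetic, step +1.
Track B: 3, 6, 10, 15, 21, 28, 36, 45, 55, 66 — triangular numbers starting at T_2.
Position 16 → track A, term 6 = 12.
Position 17 falls in track B as its term 11, giving 78.

12, 78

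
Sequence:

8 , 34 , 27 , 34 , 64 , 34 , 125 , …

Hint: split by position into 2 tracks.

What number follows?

34

Odd-indexed and even-indexed terms follow separate rules.
Subsequence A: 8, 27, 64, 125 — perfect cubes starting at 2³.
Subsequence B: 34, 34, 34 — always 34.
Position 8 → subsequence B, term 4 = 34.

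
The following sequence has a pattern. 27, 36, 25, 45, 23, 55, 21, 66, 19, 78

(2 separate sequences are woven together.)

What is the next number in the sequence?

The terms cycle through 2 interleaved subsequences.
Track A: 27, 25, 23, 21, 19 (arithmetic with common difference −2).
Track B: 36, 45, 55, 66, 78 (triangular numbers starting at T_8).
Position 11 falls in track A as its term 6, giving 17.

17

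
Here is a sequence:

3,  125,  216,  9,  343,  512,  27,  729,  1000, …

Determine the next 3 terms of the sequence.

81, 1331, 1728

The slot pattern repeats as ABB (period 3), so there are 2 interleaved tracks.
Stream A: 3, 9, 27 (powers 3^1, 3^2, 3^3, …).
Stream B: 125, 216, 343, 512, 729, 1000 (consecutive cubes n³ from n = 5).
Position 10 falls in stream A as its term 4, giving 81.
Position 11 falls in stream B as its term 7, giving 1331.
Term 12 comes from stream B (its 8th entry): 1728.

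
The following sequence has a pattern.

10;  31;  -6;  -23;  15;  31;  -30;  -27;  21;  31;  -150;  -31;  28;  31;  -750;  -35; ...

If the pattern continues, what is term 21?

Taking every 4th term gives 4 separate tracks.
Track A: 10, 15, 21, 28. Triangular numbers starting at T_4.
Track B: 31, 31, 31, 31. Constant 31.
Track C: -6, -30, -150, -750. Geometric, ×5 each step.
Track D: -23, -27, -31, -35. Arithmetic with common difference −4.
Term 21 comes from track A (its 6th entry): 45.

45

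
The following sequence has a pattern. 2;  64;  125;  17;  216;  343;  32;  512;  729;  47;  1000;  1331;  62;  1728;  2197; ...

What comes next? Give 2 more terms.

The slot pattern repeats as ABB (period 3), so there are 2 interleaved tracks.
Subsequence A = 2, 17, 32, 47, 62: linear: a_n = -13 + 15·n.
Subsequence B = 64, 125, 216, 343, 512, 729, 1000, 1331, 1728, 2197: perfect cubes starting at 4³.
The 16th slot belongs to subsequence A; its 6th term is 77.
Position 17 falls in subsequence B as its term 11, giving 2744.

77, 2744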